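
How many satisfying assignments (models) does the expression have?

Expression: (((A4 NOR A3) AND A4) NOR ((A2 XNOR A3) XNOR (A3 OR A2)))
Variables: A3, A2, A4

Satisfying assignments: (0,0,0), (0,0,1), (0,1,0), (0,1,1), (1,0,0), (1,0,1)
Count: 6 out of 8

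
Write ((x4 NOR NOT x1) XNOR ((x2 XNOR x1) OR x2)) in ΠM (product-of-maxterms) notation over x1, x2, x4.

ΠM(0, 1, 2, 3, 4, 7) = (x1 OR x2 OR x4) AND (x1 OR x2 OR NOT x4) AND (x1 OR NOT x2 OR x4) AND (x1 OR NOT x2 OR NOT x4) AND (NOT x1 OR x2 OR x4) AND (NOT x1 OR NOT x2 OR NOT x4)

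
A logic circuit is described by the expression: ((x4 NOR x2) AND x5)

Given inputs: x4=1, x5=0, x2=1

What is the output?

Substituting: ((1 NOR 1) AND 0)
= 0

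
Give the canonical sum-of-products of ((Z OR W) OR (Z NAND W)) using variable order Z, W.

Σm(0, 1, 2, 3) = (NOT Z AND NOT W) OR (NOT Z AND W) OR (Z AND NOT W) OR (Z AND W)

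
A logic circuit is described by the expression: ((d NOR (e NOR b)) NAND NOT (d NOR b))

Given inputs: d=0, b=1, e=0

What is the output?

Substituting: ((0 NOR (0 NOR 1)) NAND NOT (0 NOR 1))
= 0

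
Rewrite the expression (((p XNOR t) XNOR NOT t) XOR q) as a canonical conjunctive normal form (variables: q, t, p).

(q OR t OR NOT p) AND (q OR NOT t OR NOT p) AND (NOT q OR t OR p) AND (NOT q OR NOT t OR p)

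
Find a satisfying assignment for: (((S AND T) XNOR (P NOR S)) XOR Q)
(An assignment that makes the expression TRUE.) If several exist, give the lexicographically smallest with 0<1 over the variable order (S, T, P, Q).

S=0, T=0, P=0, Q=1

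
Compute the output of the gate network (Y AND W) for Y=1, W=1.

Substituting: (1 AND 1)
= 1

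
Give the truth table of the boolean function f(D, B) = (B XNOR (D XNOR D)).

D | B | Output
--------------
0 | 0 | 0
0 | 1 | 1
1 | 0 | 0
1 | 1 | 1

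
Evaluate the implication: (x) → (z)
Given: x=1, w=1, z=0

Antecedent (x) = 1; consequent (z) = 0.
1 → 0 = 0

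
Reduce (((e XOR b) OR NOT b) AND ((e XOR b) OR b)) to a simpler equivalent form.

By distribution ((E OR v) AND (E OR NOT v) = E):
= (e XOR b)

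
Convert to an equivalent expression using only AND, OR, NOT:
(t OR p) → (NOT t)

NOT (t OR p) OR (NOT t)
(Implication elimination: A → B = NOT A OR B)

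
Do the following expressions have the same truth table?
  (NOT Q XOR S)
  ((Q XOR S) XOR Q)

No. Counterexample: with Q=0, S=0, Expression 1 = 1 but Expression 2 = 0.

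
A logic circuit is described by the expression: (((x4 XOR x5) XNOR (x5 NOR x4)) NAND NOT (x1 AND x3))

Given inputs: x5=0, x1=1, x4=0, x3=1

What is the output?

Substituting: (((0 XOR 0) XNOR (0 NOR 0)) NAND NOT (1 AND 1))
= 1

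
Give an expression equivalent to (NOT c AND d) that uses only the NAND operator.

(((c NAND c) NAND d) NAND ((c NAND c) NAND d))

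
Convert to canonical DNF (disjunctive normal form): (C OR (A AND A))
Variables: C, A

(NOT C AND A) OR (C AND NOT A) OR (C AND A)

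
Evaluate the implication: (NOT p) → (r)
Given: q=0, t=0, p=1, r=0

Antecedent (NOT p) = 0; consequent (r) = 0.
0 → 0 = 1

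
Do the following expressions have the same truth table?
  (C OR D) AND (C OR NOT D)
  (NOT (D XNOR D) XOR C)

Yes, they are equivalent — the two output columns agree on all 4 assignments:
C | D | Expression 1 | Expression 2
-----------------------------------
0 | 0 | 0 | 0
0 | 1 | 0 | 0
1 | 0 | 1 | 1
1 | 1 | 1 | 1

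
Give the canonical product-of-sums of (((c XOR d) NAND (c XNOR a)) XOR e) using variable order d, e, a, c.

ΠM(3, 4, 5, 6, 8, 13, 14, 15) = (d OR e OR NOT a OR NOT c) AND (d OR NOT e OR a OR c) AND (d OR NOT e OR a OR NOT c) AND (d OR NOT e OR NOT a OR c) AND (NOT d OR e OR a OR c) AND (NOT d OR NOT e OR a OR NOT c) AND (NOT d OR NOT e OR NOT a OR c) AND (NOT d OR NOT e OR NOT a OR NOT c)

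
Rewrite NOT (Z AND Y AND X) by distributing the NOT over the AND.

NOT Z OR NOT Y OR NOT X
De Morgan's: NOT(AND of terms) = OR of negations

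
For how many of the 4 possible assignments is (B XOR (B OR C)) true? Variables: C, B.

Satisfying assignments: (1,0)
Count: 1 out of 4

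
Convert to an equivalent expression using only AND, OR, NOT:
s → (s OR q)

NOT s OR (s OR q)
(Implication elimination: A → B = NOT A OR B)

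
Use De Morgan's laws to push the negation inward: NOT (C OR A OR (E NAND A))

NOT C AND NOT A AND NOT (E NAND A)
De Morgan's: NOT(OR of terms) = AND of negations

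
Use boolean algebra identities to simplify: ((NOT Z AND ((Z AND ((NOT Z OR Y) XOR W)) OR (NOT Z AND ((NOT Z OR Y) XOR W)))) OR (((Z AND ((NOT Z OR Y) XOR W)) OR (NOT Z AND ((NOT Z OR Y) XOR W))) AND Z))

By distribution ((E AND v) OR (E AND NOT v) = E) then distribution ((E AND v) OR (E AND NOT v) = E):
= ((NOT Z OR Y) XOR W)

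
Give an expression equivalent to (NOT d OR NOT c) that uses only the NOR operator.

(((d NOR d) NOR (c NOR c)) NOR ((d NOR d) NOR (c NOR c)))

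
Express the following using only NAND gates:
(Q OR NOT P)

((Q NAND Q) NAND ((P NAND P) NAND (P NAND P)))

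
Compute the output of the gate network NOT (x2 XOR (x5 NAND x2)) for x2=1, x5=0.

Substituting: NOT (1 XOR (0 NAND 1))
= 1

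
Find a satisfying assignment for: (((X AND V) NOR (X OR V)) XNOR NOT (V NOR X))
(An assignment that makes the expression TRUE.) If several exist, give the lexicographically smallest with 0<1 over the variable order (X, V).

UNSATISFIABLE - no assignment makes this expression true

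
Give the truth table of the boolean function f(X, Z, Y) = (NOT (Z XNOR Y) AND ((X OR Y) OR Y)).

X | Z | Y | Output
------------------
0 | 0 | 0 | 0
0 | 0 | 1 | 1
0 | 1 | 0 | 0
0 | 1 | 1 | 0
1 | 0 | 0 | 0
1 | 0 | 1 | 1
1 | 1 | 0 | 1
1 | 1 | 1 | 0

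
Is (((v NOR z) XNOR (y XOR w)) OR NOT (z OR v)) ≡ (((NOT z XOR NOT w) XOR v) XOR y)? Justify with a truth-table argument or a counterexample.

No. Counterexample: with z=0, v=0, y=0, w=0, Expression 1 = 1 but Expression 2 = 0.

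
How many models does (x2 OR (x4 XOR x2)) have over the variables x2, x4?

Satisfying assignments: (0,1), (1,0), (1,1)
Count: 3 out of 4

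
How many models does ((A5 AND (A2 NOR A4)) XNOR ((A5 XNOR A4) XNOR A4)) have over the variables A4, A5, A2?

Satisfying assignments: (0,0,0), (0,0,1), (0,1,0), (1,0,0), (1,0,1)
Count: 5 out of 8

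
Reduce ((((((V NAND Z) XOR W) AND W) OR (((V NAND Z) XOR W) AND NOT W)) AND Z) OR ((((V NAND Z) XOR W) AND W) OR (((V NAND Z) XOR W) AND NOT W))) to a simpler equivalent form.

By absorption (E OR (E AND v) = E) then distribution ((E AND v) OR (E AND NOT v) = E):
= ((V NAND Z) XOR W)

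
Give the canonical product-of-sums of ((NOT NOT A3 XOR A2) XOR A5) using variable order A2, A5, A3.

ΠM(0, 3, 5, 6) = (A2 OR A5 OR A3) AND (A2 OR NOT A5 OR NOT A3) AND (NOT A2 OR A5 OR NOT A3) AND (NOT A2 OR NOT A5 OR A3)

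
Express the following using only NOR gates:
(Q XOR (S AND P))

((((Q NOR ((S NOR S) NOR (P NOR P))) NOR (Q NOR ((S NOR S) NOR (P NOR P)))) NOR ((Q NOR ((S NOR S) NOR (P NOR P))) NOR (Q NOR ((S NOR S) NOR (P NOR P))))) NOR ((((Q NOR Q) NOR (((S NOR S) NOR (P NOR P)) NOR ((S NOR S) NOR (P NOR P)))) NOR ((Q NOR Q) NOR (((S NOR S) NOR (P NOR P)) NOR ((S NOR S) NOR (P NOR P))))) NOR (((Q NOR Q) NOR (((S NOR S) NOR (P NOR P)) NOR ((S NOR S) NOR (P NOR P)))) NOR ((Q NOR Q) NOR (((S NOR S) NOR (P NOR P)) NOR ((S NOR S) NOR (P NOR P)))))))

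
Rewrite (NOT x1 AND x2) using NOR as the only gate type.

(((x1 NOR x1) NOR (x1 NOR x1)) NOR (x2 NOR x2))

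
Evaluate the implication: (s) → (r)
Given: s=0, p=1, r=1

Antecedent (s) = 0; consequent (r) = 1.
0 → 1 = 1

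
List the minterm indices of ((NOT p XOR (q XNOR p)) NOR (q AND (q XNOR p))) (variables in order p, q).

Σm(0, 2) = (NOT p AND NOT q) OR (p AND NOT q)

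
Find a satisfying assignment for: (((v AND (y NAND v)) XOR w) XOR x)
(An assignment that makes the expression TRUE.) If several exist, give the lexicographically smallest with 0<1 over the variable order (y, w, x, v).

y=0, w=0, x=0, v=1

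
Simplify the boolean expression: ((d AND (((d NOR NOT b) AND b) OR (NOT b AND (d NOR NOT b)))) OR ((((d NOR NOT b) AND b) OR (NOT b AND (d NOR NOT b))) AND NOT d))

By distribution ((E AND v) OR (E AND NOT v) = E) then distribution ((E AND v) OR (E AND NOT v) = E):
= (d NOR NOT b)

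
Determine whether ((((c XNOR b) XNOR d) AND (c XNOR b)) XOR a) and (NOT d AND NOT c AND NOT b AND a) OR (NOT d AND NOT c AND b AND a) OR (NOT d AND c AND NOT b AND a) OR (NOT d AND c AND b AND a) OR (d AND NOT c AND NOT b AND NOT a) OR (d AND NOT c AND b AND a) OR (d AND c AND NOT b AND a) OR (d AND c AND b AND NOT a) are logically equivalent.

Yes, they are equivalent — the two output columns agree on all 16 assignments:
d | c | b | a | Expression 1 | Expression 2
-------------------------------------------
0 | 0 | 0 | 0 | 0 | 0
0 | 0 | 0 | 1 | 1 | 1
0 | 0 | 1 | 0 | 0 | 0
0 | 0 | 1 | 1 | 1 | 1
0 | 1 | 0 | 0 | 0 | 0
0 | 1 | 0 | 1 | 1 | 1
0 | 1 | 1 | 0 | 0 | 0
0 | 1 | 1 | 1 | 1 | 1
1 | 0 | 0 | 0 | 1 | 1
1 | 0 | 0 | 1 | 0 | 0
1 | 0 | 1 | 0 | 0 | 0
1 | 0 | 1 | 1 | 1 | 1
1 | 1 | 0 | 0 | 0 | 0
1 | 1 | 0 | 1 | 1 | 1
1 | 1 | 1 | 0 | 1 | 1
1 | 1 | 1 | 1 | 0 | 0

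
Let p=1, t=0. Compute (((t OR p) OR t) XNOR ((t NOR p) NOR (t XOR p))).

Substituting: (((0 OR 1) OR 0) XNOR ((0 NOR 1) NOR (0 XOR 1)))
= 0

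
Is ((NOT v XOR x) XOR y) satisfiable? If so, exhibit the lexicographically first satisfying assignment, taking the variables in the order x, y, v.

x=0, y=0, v=0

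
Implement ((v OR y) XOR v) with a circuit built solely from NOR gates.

((((((v NOR y) NOR (v NOR y)) NOR v) NOR (((v NOR y) NOR (v NOR y)) NOR v)) NOR ((((v NOR y) NOR (v NOR y)) NOR v) NOR (((v NOR y) NOR (v NOR y)) NOR v))) NOR ((((((v NOR y) NOR (v NOR y)) NOR ((v NOR y) NOR (v NOR y))) NOR (v NOR v)) NOR ((((v NOR y) NOR (v NOR y)) NOR ((v NOR y) NOR (v NOR y))) NOR (v NOR v))) NOR (((((v NOR y) NOR (v NOR y)) NOR ((v NOR y) NOR (v NOR y))) NOR (v NOR v)) NOR ((((v NOR y) NOR (v NOR y)) NOR ((v NOR y) NOR (v NOR y))) NOR (v NOR v)))))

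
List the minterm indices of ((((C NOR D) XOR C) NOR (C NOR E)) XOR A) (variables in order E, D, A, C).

Σm(2, 3, 6, 7, 10, 11, 12, 15) = (NOT E AND NOT D AND A AND NOT C) OR (NOT E AND NOT D AND A AND C) OR (NOT E AND D AND A AND NOT C) OR (NOT E AND D AND A AND C) OR (E AND NOT D AND A AND NOT C) OR (E AND NOT D AND A AND C) OR (E AND D AND NOT A AND NOT C) OR (E AND D AND A AND C)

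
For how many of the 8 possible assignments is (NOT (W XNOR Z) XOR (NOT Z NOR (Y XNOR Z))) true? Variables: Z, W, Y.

Satisfying assignments: (0,1,0), (0,1,1), (1,0,1), (1,1,0)
Count: 4 out of 8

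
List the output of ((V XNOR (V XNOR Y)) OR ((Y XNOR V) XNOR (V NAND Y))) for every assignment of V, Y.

V | Y | Output
--------------
0 | 0 | 1
0 | 1 | 1
1 | 0 | 0
1 | 1 | 1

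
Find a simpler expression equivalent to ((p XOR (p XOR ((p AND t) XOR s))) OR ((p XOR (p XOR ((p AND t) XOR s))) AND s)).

By absorption (E OR (E AND v) = E) then XOR self-cancellation ((E XOR v) XOR v = E):
= ((p AND t) XOR s)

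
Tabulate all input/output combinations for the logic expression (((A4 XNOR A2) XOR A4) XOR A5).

A4 | A5 | A2 | Output
---------------------
0 | 0 | 0 | 1
0 | 0 | 1 | 0
0 | 1 | 0 | 0
0 | 1 | 1 | 1
1 | 0 | 0 | 1
1 | 0 | 1 | 0
1 | 1 | 0 | 0
1 | 1 | 1 | 1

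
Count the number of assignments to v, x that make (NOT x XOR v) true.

Satisfying assignments: (0,0), (1,1)
Count: 2 out of 4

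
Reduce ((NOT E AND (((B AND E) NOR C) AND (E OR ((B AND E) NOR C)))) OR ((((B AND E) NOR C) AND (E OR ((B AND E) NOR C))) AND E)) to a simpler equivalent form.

By distribution ((E AND v) OR (E AND NOT v) = E) then absorption (E AND (E OR v) = E):
= ((B AND E) NOR C)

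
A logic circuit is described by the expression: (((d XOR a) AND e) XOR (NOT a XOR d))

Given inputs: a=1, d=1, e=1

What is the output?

Substituting: (((1 XOR 1) AND 1) XOR (NOT 1 XOR 1))
= 1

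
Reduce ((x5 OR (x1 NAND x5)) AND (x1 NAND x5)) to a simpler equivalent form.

By absorption (E AND (E OR v) = E):
= (x1 NAND x5)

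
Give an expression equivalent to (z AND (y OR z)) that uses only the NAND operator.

((z NAND ((y NAND y) NAND (z NAND z))) NAND (z NAND ((y NAND y) NAND (z NAND z))))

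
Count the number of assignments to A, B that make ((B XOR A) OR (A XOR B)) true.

Satisfying assignments: (0,1), (1,0)
Count: 2 out of 4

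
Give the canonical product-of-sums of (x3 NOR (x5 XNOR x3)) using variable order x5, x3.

ΠM(0, 1, 3) = (x5 OR x3) AND (x5 OR NOT x3) AND (NOT x5 OR NOT x3)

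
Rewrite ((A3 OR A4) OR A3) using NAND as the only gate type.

((((A3 NAND A3) NAND (A4 NAND A4)) NAND ((A3 NAND A3) NAND (A4 NAND A4))) NAND (A3 NAND A3))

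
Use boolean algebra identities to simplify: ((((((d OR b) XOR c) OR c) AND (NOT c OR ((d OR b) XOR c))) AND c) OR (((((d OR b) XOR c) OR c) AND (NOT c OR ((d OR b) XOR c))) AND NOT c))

By distribution ((E AND v) OR (E AND NOT v) = E) then distribution ((E OR v) AND (E OR NOT v) = E):
= ((d OR b) XOR c)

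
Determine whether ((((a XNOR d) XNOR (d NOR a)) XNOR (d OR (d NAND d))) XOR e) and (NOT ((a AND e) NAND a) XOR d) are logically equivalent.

No. Counterexample: with a=0, e=0, d=0, Expression 1 = 1 but Expression 2 = 0.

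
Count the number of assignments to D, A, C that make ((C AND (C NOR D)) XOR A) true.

Satisfying assignments: (0,1,0), (0,1,1), (1,1,0), (1,1,1)
Count: 4 out of 8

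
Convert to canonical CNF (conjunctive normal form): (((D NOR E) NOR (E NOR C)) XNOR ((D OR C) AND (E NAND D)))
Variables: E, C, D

(E OR C OR NOT D) AND (E OR NOT C OR D) AND (NOT E OR C OR D) AND (NOT E OR C OR NOT D) AND (NOT E OR NOT C OR NOT D)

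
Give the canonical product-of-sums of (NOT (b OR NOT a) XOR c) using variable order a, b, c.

ΠM(0, 2, 5, 6) = (a OR b OR c) AND (a OR NOT b OR c) AND (NOT a OR b OR NOT c) AND (NOT a OR NOT b OR c)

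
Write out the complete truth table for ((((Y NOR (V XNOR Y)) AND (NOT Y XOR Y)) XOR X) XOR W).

Y | X | V | W | Output
----------------------
0 | 0 | 0 | 0 | 0
0 | 0 | 0 | 1 | 1
0 | 0 | 1 | 0 | 1
0 | 0 | 1 | 1 | 0
0 | 1 | 0 | 0 | 1
0 | 1 | 0 | 1 | 0
0 | 1 | 1 | 0 | 0
0 | 1 | 1 | 1 | 1
1 | 0 | 0 | 0 | 0
1 | 0 | 0 | 1 | 1
1 | 0 | 1 | 0 | 0
1 | 0 | 1 | 1 | 1
1 | 1 | 0 | 0 | 1
1 | 1 | 0 | 1 | 0
1 | 1 | 1 | 0 | 1
1 | 1 | 1 | 1 | 0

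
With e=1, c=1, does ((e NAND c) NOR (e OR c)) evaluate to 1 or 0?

Substituting: ((1 NAND 1) NOR (1 OR 1))
= 0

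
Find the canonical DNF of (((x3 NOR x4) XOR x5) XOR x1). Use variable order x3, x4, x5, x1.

(NOT x3 AND NOT x4 AND NOT x5 AND NOT x1) OR (NOT x3 AND NOT x4 AND x5 AND x1) OR (NOT x3 AND x4 AND NOT x5 AND x1) OR (NOT x3 AND x4 AND x5 AND NOT x1) OR (x3 AND NOT x4 AND NOT x5 AND x1) OR (x3 AND NOT x4 AND x5 AND NOT x1) OR (x3 AND x4 AND NOT x5 AND x1) OR (x3 AND x4 AND x5 AND NOT x1)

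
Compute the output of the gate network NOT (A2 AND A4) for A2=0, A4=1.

Substituting: NOT (0 AND 1)
= 1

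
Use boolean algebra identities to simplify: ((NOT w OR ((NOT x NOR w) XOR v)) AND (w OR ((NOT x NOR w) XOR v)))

By distribution ((E OR v) AND (E OR NOT v) = E):
= ((NOT x NOR w) XOR v)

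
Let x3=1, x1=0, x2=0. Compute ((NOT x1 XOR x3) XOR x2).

Substituting: ((NOT 0 XOR 1) XOR 0)
= 0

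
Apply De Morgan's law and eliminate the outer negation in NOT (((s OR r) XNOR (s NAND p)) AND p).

NOT ((s OR r) XNOR (s NAND p)) OR NOT p
De Morgan's: NOT(AND of terms) = OR of negations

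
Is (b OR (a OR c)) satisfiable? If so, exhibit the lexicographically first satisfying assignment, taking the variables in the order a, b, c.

a=0, b=0, c=1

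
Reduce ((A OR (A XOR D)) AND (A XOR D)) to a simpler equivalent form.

By absorption (E AND (E OR v) = E):
= (A XOR D)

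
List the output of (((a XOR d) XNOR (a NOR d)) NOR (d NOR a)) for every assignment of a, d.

a | d | Output
--------------
0 | 0 | 0
0 | 1 | 1
1 | 0 | 1
1 | 1 | 0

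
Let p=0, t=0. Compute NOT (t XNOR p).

Substituting: NOT (0 XNOR 0)
= 0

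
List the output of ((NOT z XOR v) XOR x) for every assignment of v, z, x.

v | z | x | Output
------------------
0 | 0 | 0 | 1
0 | 0 | 1 | 0
0 | 1 | 0 | 0
0 | 1 | 1 | 1
1 | 0 | 0 | 0
1 | 0 | 1 | 1
1 | 1 | 0 | 1
1 | 1 | 1 | 0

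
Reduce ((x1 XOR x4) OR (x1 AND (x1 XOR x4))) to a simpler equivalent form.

By absorption (E OR (E AND v) = E):
= (x1 XOR x4)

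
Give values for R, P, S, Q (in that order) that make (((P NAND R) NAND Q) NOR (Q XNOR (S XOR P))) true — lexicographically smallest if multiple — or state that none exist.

R=0, P=0, S=0, Q=1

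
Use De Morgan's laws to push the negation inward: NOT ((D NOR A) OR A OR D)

NOT (D NOR A) AND NOT A AND NOT D
De Morgan's: NOT(OR of terms) = AND of negations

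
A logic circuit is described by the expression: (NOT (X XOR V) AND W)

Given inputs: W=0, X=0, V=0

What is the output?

Substituting: (NOT (0 XOR 0) AND 0)
= 0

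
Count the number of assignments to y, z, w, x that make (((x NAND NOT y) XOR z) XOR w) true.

Satisfying assignments: (0,0,0,0), (0,0,1,1), (0,1,0,1), (0,1,1,0), (1,0,0,0), (1,0,0,1), (1,1,1,0), (1,1,1,1)
Count: 8 out of 16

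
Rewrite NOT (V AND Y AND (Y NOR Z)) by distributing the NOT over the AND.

NOT V OR NOT Y OR NOT (Y NOR Z)
De Morgan's: NOT(AND of terms) = OR of negations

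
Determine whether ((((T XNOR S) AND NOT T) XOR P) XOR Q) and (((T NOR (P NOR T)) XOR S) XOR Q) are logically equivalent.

No. Counterexample: with P=0, T=0, S=0, Q=0, Expression 1 = 1 but Expression 2 = 0.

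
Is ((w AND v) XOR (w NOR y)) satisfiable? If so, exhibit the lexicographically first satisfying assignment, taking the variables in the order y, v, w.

y=0, v=0, w=0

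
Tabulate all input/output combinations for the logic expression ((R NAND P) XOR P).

R | P | Output
--------------
0 | 0 | 1
0 | 1 | 0
1 | 0 | 1
1 | 1 | 1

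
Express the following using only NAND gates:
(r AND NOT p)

((r NAND (p NAND p)) NAND (r NAND (p NAND p)))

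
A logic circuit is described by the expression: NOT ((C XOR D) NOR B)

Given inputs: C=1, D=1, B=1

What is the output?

Substituting: NOT ((1 XOR 1) NOR 1)
= 1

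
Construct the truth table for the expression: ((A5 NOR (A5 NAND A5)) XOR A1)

A5 | A1 | Output
----------------
0 | 0 | 0
0 | 1 | 1
1 | 0 | 0
1 | 1 | 1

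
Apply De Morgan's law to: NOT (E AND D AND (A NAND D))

NOT E OR NOT D OR NOT (A NAND D)
De Morgan's: NOT(AND of terms) = OR of negations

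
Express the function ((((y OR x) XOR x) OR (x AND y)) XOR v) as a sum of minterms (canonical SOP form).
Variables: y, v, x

Σm(2, 3, 4, 5) = (NOT y AND v AND NOT x) OR (NOT y AND v AND x) OR (y AND NOT v AND NOT x) OR (y AND NOT v AND x)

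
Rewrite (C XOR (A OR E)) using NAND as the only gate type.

((C NAND (C NAND ((A NAND A) NAND (E NAND E)))) NAND (((A NAND A) NAND (E NAND E)) NAND (C NAND ((A NAND A) NAND (E NAND E)))))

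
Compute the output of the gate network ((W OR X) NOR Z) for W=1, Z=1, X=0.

Substituting: ((1 OR 0) NOR 1)
= 0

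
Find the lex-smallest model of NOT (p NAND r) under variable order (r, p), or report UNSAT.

r=1, p=1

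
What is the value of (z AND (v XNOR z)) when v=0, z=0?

Substituting: (0 AND (0 XNOR 0))
= 0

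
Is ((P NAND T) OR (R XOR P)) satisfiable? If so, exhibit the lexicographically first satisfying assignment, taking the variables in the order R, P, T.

R=0, P=0, T=0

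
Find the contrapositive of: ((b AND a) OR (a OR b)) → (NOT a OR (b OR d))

Contrapositive: NOT (NOT a OR (b OR d)) → NOT ((b AND a) OR (a OR b))
Note: A statement and its contrapositive are logically equivalent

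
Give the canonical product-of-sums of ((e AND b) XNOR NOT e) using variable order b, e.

ΠM(0, 2, 3) = (b OR e) AND (NOT b OR e) AND (NOT b OR NOT e)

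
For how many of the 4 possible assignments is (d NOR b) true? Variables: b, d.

Satisfying assignments: (0,0)
Count: 1 out of 4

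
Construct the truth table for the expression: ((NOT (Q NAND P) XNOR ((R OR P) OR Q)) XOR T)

Q | R | P | T | Output
----------------------
0 | 0 | 0 | 0 | 1
0 | 0 | 0 | 1 | 0
0 | 0 | 1 | 0 | 0
0 | 0 | 1 | 1 | 1
0 | 1 | 0 | 0 | 0
0 | 1 | 0 | 1 | 1
0 | 1 | 1 | 0 | 0
0 | 1 | 1 | 1 | 1
1 | 0 | 0 | 0 | 0
1 | 0 | 0 | 1 | 1
1 | 0 | 1 | 0 | 1
1 | 0 | 1 | 1 | 0
1 | 1 | 0 | 0 | 0
1 | 1 | 0 | 1 | 1
1 | 1 | 1 | 0 | 1
1 | 1 | 1 | 1 | 0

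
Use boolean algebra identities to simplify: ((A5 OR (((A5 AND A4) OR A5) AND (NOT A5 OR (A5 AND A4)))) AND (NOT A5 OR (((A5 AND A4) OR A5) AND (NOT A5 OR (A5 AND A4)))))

By distribution ((E OR v) AND (E OR NOT v) = E) then distribution ((E OR v) AND (E OR NOT v) = E):
= (A5 AND A4)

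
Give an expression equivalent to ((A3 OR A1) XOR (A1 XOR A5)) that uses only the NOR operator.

((((((A3 NOR A1) NOR (A3 NOR A1)) NOR ((((A1 NOR A5) NOR (A1 NOR A5)) NOR ((A1 NOR A5) NOR (A1 NOR A5))) NOR ((((A1 NOR A1) NOR (A5 NOR A5)) NOR ((A1 NOR A1) NOR (A5 NOR A5))) NOR (((A1 NOR A1) NOR (A5 NOR A5)) NOR ((A1 NOR A1) NOR (A5 NOR A5)))))) NOR (((A3 NOR A1) NOR (A3 NOR A1)) NOR ((((A1 NOR A5) NOR (A1 NOR A5)) NOR ((A1 NOR A5) NOR (A1 NOR A5))) NOR ((((A1 NOR A1) NOR (A5 NOR A5)) NOR ((A1 NOR A1) NOR (A5 NOR A5))) NOR (((A1 NOR A1) NOR (A5 NOR A5)) NOR ((A1 NOR A1) NOR (A5 NOR A5))))))) NOR ((((A3 NOR A1) NOR (A3 NOR A1)) NOR ((((A1 NOR A5) NOR (A1 NOR A5)) NOR ((A1 NOR A5) NOR (A1 NOR A5))) NOR ((((A1 NOR A1) NOR (A5 NOR A5)) NOR ((A1 NOR A1) NOR (A5 NOR A5))) NOR (((A1 NOR A1) NOR (A5 NOR A5)) NOR ((A1 NOR A1) NOR (A5 NOR A5)))))) NOR (((A3 NOR A1) NOR (A3 NOR A1)) NOR ((((A1 NOR A5) NOR (A1 NOR A5)) NOR ((A1 NOR A5) NOR (A1 NOR A5))) NOR ((((A1 NOR A1) NOR (A5 NOR A5)) NOR ((A1 NOR A1) NOR (A5 NOR A5))) NOR (((A1 NOR A1) NOR (A5 NOR A5)) NOR ((A1 NOR A1) NOR (A5 NOR A5)))))))) NOR ((((((A3 NOR A1) NOR (A3 NOR A1)) NOR ((A3 NOR A1) NOR (A3 NOR A1))) NOR (((((A1 NOR A5) NOR (A1 NOR A5)) NOR ((A1 NOR A5) NOR (A1 NOR A5))) NOR ((((A1 NOR A1) NOR (A5 NOR A5)) NOR ((A1 NOR A1) NOR (A5 NOR A5))) NOR (((A1 NOR A1) NOR (A5 NOR A5)) NOR ((A1 NOR A1) NOR (A5 NOR A5))))) NOR ((((A1 NOR A5) NOR (A1 NOR A5)) NOR ((A1 NOR A5) NOR (A1 NOR A5))) NOR ((((A1 NOR A1) NOR (A5 NOR A5)) NOR ((A1 NOR A1) NOR (A5 NOR A5))) NOR (((A1 NOR A1) NOR (A5 NOR A5)) NOR ((A1 NOR A1) NOR (A5 NOR A5))))))) NOR ((((A3 NOR A1) NOR (A3 NOR A1)) NOR ((A3 NOR A1) NOR (A3 NOR A1))) NOR (((((A1 NOR A5) NOR (A1 NOR A5)) NOR ((A1 NOR A5) NOR (A1 NOR A5))) NOR ((((A1 NOR A1) NOR (A5 NOR A5)) NOR ((A1 NOR A1) NOR (A5 NOR A5))) NOR (((A1 NOR A1) NOR (A5 NOR A5)) NOR ((A1 NOR A1) NOR (A5 NOR A5))))) NOR ((((A1 NOR A5) NOR (A1 NOR A5)) NOR ((A1 NOR A5) NOR (A1 NOR A5))) NOR ((((A1 NOR A1) NOR (A5 NOR A5)) NOR ((A1 NOR A1) NOR (A5 NOR A5))) NOR (((A1 NOR A1) NOR (A5 NOR A5)) NOR ((A1 NOR A1) NOR (A5 NOR A5)))))))) NOR (((((A3 NOR A1) NOR (A3 NOR A1)) NOR ((A3 NOR A1) NOR (A3 NOR A1))) NOR (((((A1 NOR A5) NOR (A1 NOR A5)) NOR ((A1 NOR A5) NOR (A1 NOR A5))) NOR ((((A1 NOR A1) NOR (A5 NOR A5)) NOR ((A1 NOR A1) NOR (A5 NOR A5))) NOR (((A1 NOR A1) NOR (A5 NOR A5)) NOR ((A1 NOR A1) NOR (A5 NOR A5))))) NOR ((((A1 NOR A5) NOR (A1 NOR A5)) NOR ((A1 NOR A5) NOR (A1 NOR A5))) NOR ((((A1 NOR A1) NOR (A5 NOR A5)) NOR ((A1 NOR A1) NOR (A5 NOR A5))) NOR (((A1 NOR A1) NOR (A5 NOR A5)) NOR ((A1 NOR A1) NOR (A5 NOR A5))))))) NOR ((((A3 NOR A1) NOR (A3 NOR A1)) NOR ((A3 NOR A1) NOR (A3 NOR A1))) NOR (((((A1 NOR A5) NOR (A1 NOR A5)) NOR ((A1 NOR A5) NOR (A1 NOR A5))) NOR ((((A1 NOR A1) NOR (A5 NOR A5)) NOR ((A1 NOR A1) NOR (A5 NOR A5))) NOR (((A1 NOR A1) NOR (A5 NOR A5)) NOR ((A1 NOR A1) NOR (A5 NOR A5))))) NOR ((((A1 NOR A5) NOR (A1 NOR A5)) NOR ((A1 NOR A5) NOR (A1 NOR A5))) NOR ((((A1 NOR A1) NOR (A5 NOR A5)) NOR ((A1 NOR A1) NOR (A5 NOR A5))) NOR (((A1 NOR A1) NOR (A5 NOR A5)) NOR ((A1 NOR A1) NOR (A5 NOR A5))))))))))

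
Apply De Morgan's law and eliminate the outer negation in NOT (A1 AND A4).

NOT A1 OR NOT A4
De Morgan's: NOT(AND of terms) = OR of negations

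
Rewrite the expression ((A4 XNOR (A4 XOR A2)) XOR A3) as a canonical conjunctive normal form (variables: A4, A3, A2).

(A4 OR A3 OR NOT A2) AND (A4 OR NOT A3 OR A2) AND (NOT A4 OR A3 OR NOT A2) AND (NOT A4 OR NOT A3 OR A2)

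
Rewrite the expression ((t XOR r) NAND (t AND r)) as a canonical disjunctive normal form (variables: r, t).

(NOT r AND NOT t) OR (NOT r AND t) OR (r AND NOT t) OR (r AND t)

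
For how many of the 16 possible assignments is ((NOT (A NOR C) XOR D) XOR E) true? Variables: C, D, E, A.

Satisfying assignments: (0,0,0,1), (0,0,1,0), (0,1,0,0), (0,1,1,1), (1,0,0,0), (1,0,0,1), (1,1,1,0), (1,1,1,1)
Count: 8 out of 16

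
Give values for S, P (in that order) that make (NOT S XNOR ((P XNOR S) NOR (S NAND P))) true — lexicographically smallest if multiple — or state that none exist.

S=1, P=0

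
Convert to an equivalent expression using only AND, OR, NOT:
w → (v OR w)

NOT w OR (v OR w)
(Implication elimination: A → B = NOT A OR B)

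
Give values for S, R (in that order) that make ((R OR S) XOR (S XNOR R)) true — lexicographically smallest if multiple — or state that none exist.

S=0, R=0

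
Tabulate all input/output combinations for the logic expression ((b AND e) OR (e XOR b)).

b | e | Output
--------------
0 | 0 | 0
0 | 1 | 1
1 | 0 | 1
1 | 1 | 1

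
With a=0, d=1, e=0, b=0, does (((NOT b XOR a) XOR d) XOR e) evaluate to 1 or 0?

Substituting: (((NOT 0 XOR 0) XOR 1) XOR 0)
= 0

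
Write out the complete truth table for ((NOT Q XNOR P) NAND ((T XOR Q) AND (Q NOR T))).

T | Q | P | Output
------------------
0 | 0 | 0 | 1
0 | 0 | 1 | 1
0 | 1 | 0 | 1
0 | 1 | 1 | 1
1 | 0 | 0 | 1
1 | 0 | 1 | 1
1 | 1 | 0 | 1
1 | 1 | 1 | 1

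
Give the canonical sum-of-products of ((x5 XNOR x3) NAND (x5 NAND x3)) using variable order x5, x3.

Σm(1, 2, 3) = (NOT x5 AND x3) OR (x5 AND NOT x3) OR (x5 AND x3)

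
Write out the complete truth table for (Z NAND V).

Z | V | Output
--------------
0 | 0 | 1
0 | 1 | 1
1 | 0 | 1
1 | 1 | 0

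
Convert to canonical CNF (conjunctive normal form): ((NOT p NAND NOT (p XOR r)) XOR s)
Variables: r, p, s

(r OR p OR s) AND (r OR NOT p OR NOT s) AND (NOT r OR p OR NOT s) AND (NOT r OR NOT p OR NOT s)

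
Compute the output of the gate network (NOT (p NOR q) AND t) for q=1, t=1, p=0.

Substituting: (NOT (0 NOR 1) AND 1)
= 1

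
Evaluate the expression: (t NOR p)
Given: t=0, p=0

Substituting: (0 NOR 0)
= 1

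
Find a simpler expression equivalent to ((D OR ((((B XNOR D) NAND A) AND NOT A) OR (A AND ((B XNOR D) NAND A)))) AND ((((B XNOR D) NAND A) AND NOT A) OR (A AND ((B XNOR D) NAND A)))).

By absorption (E AND (E OR v) = E) then distribution ((E AND v) OR (E AND NOT v) = E):
= ((B XNOR D) NAND A)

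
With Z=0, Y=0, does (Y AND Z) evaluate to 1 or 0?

Substituting: (0 AND 0)
= 0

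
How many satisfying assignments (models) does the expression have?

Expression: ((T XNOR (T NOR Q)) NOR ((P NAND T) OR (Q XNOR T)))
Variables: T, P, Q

Satisfying assignments: (1,1,0)
Count: 1 out of 8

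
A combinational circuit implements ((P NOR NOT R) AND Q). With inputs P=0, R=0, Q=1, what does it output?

Substituting: ((0 NOR NOT 0) AND 1)
= 0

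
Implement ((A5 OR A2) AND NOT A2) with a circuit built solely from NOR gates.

((((A5 NOR A2) NOR (A5 NOR A2)) NOR ((A5 NOR A2) NOR (A5 NOR A2))) NOR ((A2 NOR A2) NOR (A2 NOR A2)))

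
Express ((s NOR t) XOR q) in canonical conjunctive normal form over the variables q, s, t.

(q OR s OR NOT t) AND (q OR NOT s OR t) AND (q OR NOT s OR NOT t) AND (NOT q OR s OR t)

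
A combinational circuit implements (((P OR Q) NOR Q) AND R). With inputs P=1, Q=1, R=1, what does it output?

Substituting: (((1 OR 1) NOR 1) AND 1)
= 0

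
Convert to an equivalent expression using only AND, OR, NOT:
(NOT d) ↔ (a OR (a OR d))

((NOT d) AND (a OR (a OR d))) OR (d AND NOT (a OR (a OR d)))
(Biconditional = both true or both false)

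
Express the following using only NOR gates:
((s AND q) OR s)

((((s NOR s) NOR (q NOR q)) NOR s) NOR (((s NOR s) NOR (q NOR q)) NOR s))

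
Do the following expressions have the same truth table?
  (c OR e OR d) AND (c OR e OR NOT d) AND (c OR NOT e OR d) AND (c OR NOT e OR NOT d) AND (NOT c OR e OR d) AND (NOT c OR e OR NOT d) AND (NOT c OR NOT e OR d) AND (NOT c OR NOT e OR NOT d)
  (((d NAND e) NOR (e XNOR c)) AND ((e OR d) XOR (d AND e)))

Yes, they are equivalent — the two output columns agree on all 8 assignments:
c | e | d | Expression 1 | Expression 2
---------------------------------------
0 | 0 | 0 | 0 | 0
0 | 0 | 1 | 0 | 0
0 | 1 | 0 | 0 | 0
0 | 1 | 1 | 0 | 0
1 | 0 | 0 | 0 | 0
1 | 0 | 1 | 0 | 0
1 | 1 | 0 | 0 | 0
1 | 1 | 1 | 0 | 0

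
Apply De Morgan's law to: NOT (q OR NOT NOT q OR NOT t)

NOT q AND NOT q AND t
De Morgan's: NOT(OR of terms) = AND of negations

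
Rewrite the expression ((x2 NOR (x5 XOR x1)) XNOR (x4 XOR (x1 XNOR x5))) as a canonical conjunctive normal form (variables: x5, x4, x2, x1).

(x5 OR x4 OR NOT x2 OR x1) AND (x5 OR NOT x4 OR x2 OR x1) AND (x5 OR NOT x4 OR x2 OR NOT x1) AND (x5 OR NOT x4 OR NOT x2 OR NOT x1) AND (NOT x5 OR x4 OR NOT x2 OR NOT x1) AND (NOT x5 OR NOT x4 OR x2 OR x1) AND (NOT x5 OR NOT x4 OR x2 OR NOT x1) AND (NOT x5 OR NOT x4 OR NOT x2 OR x1)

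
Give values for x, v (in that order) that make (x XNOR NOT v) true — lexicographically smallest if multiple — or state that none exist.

x=0, v=1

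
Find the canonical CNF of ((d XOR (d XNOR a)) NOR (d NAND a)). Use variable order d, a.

(d OR a) AND (d OR NOT a) AND (NOT d OR a)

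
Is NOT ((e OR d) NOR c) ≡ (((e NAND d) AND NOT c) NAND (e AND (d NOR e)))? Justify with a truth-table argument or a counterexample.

No. Counterexample: with d=0, e=0, c=0, Expression 1 = 0 but Expression 2 = 1.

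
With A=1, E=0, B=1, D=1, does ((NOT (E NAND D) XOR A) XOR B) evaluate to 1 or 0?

Substituting: ((NOT (0 NAND 1) XOR 1) XOR 1)
= 0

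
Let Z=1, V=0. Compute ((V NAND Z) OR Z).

Substituting: ((0 NAND 1) OR 1)
= 1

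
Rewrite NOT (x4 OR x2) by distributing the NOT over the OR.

NOT x4 AND NOT x2
De Morgan's: NOT(OR of terms) = AND of negations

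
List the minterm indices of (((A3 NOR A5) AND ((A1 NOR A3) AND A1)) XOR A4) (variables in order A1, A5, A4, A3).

Σm(2, 3, 6, 7, 10, 11, 14, 15) = (NOT A1 AND NOT A5 AND A4 AND NOT A3) OR (NOT A1 AND NOT A5 AND A4 AND A3) OR (NOT A1 AND A5 AND A4 AND NOT A3) OR (NOT A1 AND A5 AND A4 AND A3) OR (A1 AND NOT A5 AND A4 AND NOT A3) OR (A1 AND NOT A5 AND A4 AND A3) OR (A1 AND A5 AND A4 AND NOT A3) OR (A1 AND A5 AND A4 AND A3)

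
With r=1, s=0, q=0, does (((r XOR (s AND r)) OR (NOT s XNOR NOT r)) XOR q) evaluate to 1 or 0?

Substituting: (((1 XOR (0 AND 1)) OR (NOT 0 XNOR NOT 1)) XOR 0)
= 1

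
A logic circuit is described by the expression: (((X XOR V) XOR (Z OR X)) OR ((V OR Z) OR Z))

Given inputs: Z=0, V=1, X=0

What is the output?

Substituting: (((0 XOR 1) XOR (0 OR 0)) OR ((1 OR 0) OR 0))
= 1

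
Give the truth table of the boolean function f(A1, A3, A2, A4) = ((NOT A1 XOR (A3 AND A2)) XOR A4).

A1 | A3 | A2 | A4 | Output
--------------------------
0 | 0 | 0 | 0 | 1
0 | 0 | 0 | 1 | 0
0 | 0 | 1 | 0 | 1
0 | 0 | 1 | 1 | 0
0 | 1 | 0 | 0 | 1
0 | 1 | 0 | 1 | 0
0 | 1 | 1 | 0 | 0
0 | 1 | 1 | 1 | 1
1 | 0 | 0 | 0 | 0
1 | 0 | 0 | 1 | 1
1 | 0 | 1 | 0 | 0
1 | 0 | 1 | 1 | 1
1 | 1 | 0 | 0 | 0
1 | 1 | 0 | 1 | 1
1 | 1 | 1 | 0 | 1
1 | 1 | 1 | 1 | 0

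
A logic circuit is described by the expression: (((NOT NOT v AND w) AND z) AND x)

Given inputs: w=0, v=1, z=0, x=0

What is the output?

Substituting: (((NOT NOT 1 AND 0) AND 0) AND 0)
= 0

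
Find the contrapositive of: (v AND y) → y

Contrapositive: NOT y → NOT (v AND y)
Note: A statement and its contrapositive are logically equivalent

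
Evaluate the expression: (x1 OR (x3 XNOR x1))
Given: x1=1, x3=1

Substituting: (1 OR (1 XNOR 1))
= 1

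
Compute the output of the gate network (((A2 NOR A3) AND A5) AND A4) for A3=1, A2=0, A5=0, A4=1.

Substituting: (((0 NOR 1) AND 0) AND 1)
= 0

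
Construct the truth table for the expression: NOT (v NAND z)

z | v | Output
--------------
0 | 0 | 0
0 | 1 | 0
1 | 0 | 0
1 | 1 | 1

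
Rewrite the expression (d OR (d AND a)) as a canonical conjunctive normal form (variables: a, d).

(a OR d) AND (NOT a OR d)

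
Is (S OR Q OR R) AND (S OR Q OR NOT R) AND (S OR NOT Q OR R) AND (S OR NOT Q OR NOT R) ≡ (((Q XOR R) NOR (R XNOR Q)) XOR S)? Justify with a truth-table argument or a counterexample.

Yes, they are equivalent — the two output columns agree on all 8 assignments:
S | Q | R | Expression 1 | Expression 2
---------------------------------------
0 | 0 | 0 | 0 | 0
0 | 0 | 1 | 0 | 0
0 | 1 | 0 | 0 | 0
0 | 1 | 1 | 0 | 0
1 | 0 | 0 | 1 | 1
1 | 0 | 1 | 1 | 1
1 | 1 | 0 | 1 | 1
1 | 1 | 1 | 1 | 1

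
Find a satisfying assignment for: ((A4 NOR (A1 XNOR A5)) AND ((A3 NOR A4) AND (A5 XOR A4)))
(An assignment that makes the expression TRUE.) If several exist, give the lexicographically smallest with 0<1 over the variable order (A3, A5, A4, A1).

A3=0, A5=1, A4=0, A1=0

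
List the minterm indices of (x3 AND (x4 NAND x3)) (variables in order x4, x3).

Σm(1) = (NOT x4 AND x3)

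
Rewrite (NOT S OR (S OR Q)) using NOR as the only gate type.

(((S NOR S) NOR ((S NOR Q) NOR (S NOR Q))) NOR ((S NOR S) NOR ((S NOR Q) NOR (S NOR Q))))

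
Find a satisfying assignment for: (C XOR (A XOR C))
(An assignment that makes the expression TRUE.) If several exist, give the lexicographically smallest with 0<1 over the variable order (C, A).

C=0, A=1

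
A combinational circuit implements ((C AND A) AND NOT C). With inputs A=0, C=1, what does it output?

Substituting: ((1 AND 0) AND NOT 1)
= 0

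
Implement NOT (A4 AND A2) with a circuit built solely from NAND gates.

(((A4 NAND A2) NAND (A4 NAND A2)) NAND ((A4 NAND A2) NAND (A4 NAND A2)))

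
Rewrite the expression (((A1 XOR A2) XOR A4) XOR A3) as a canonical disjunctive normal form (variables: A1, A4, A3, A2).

(NOT A1 AND NOT A4 AND NOT A3 AND A2) OR (NOT A1 AND NOT A4 AND A3 AND NOT A2) OR (NOT A1 AND A4 AND NOT A3 AND NOT A2) OR (NOT A1 AND A4 AND A3 AND A2) OR (A1 AND NOT A4 AND NOT A3 AND NOT A2) OR (A1 AND NOT A4 AND A3 AND A2) OR (A1 AND A4 AND NOT A3 AND A2) OR (A1 AND A4 AND A3 AND NOT A2)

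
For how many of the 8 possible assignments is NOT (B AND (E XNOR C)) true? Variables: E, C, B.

Satisfying assignments: (0,0,0), (0,1,0), (0,1,1), (1,0,0), (1,0,1), (1,1,0)
Count: 6 out of 8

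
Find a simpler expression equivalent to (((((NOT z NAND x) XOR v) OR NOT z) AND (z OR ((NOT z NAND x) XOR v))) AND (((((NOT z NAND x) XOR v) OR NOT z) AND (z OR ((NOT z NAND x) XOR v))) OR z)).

By absorption (E AND (E OR v) = E) then distribution ((E OR v) AND (E OR NOT v) = E):
= ((NOT z NAND x) XOR v)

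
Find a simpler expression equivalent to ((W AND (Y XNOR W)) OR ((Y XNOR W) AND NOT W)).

By distribution ((E AND v) OR (E AND NOT v) = E):
= (Y XNOR W)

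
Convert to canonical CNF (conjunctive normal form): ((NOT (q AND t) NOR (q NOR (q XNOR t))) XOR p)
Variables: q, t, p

(q OR t OR p) AND (q OR NOT t OR p) AND (NOT q OR t OR p) AND (NOT q OR NOT t OR NOT p)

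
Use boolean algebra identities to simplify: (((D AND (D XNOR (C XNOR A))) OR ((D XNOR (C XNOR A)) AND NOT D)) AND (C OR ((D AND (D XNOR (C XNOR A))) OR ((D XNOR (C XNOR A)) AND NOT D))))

By absorption (E AND (E OR v) = E) then distribution ((E AND v) OR (E AND NOT v) = E):
= (D XNOR (C XNOR A))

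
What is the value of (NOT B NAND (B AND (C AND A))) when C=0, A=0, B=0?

Substituting: (NOT 0 NAND (0 AND (0 AND 0)))
= 1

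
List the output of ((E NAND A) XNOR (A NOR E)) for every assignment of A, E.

A | E | Output
--------------
0 | 0 | 1
0 | 1 | 0
1 | 0 | 0
1 | 1 | 1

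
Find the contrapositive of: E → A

Contrapositive: NOT A → NOT E
Note: A statement and its contrapositive are logically equivalent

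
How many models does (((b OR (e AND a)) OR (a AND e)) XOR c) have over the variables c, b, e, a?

Satisfying assignments: (0,0,1,1), (0,1,0,0), (0,1,0,1), (0,1,1,0), (0,1,1,1), (1,0,0,0), (1,0,0,1), (1,0,1,0)
Count: 8 out of 16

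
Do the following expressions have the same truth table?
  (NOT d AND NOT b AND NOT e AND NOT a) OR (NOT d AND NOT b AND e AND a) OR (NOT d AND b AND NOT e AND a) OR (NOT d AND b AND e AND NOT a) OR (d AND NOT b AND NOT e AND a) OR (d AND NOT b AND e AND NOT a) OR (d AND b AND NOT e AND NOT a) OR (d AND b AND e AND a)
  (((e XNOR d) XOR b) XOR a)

Yes, they are equivalent — the two output columns agree on all 16 assignments:
d | b | e | a | Expression 1 | Expression 2
-------------------------------------------
0 | 0 | 0 | 0 | 1 | 1
0 | 0 | 0 | 1 | 0 | 0
0 | 0 | 1 | 0 | 0 | 0
0 | 0 | 1 | 1 | 1 | 1
0 | 1 | 0 | 0 | 0 | 0
0 | 1 | 0 | 1 | 1 | 1
0 | 1 | 1 | 0 | 1 | 1
0 | 1 | 1 | 1 | 0 | 0
1 | 0 | 0 | 0 | 0 | 0
1 | 0 | 0 | 1 | 1 | 1
1 | 0 | 1 | 0 | 1 | 1
1 | 0 | 1 | 1 | 0 | 0
1 | 1 | 0 | 0 | 1 | 1
1 | 1 | 0 | 1 | 0 | 0
1 | 1 | 1 | 0 | 0 | 0
1 | 1 | 1 | 1 | 1 | 1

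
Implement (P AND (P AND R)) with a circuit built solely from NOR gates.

((P NOR P) NOR (((P NOR P) NOR (R NOR R)) NOR ((P NOR P) NOR (R NOR R))))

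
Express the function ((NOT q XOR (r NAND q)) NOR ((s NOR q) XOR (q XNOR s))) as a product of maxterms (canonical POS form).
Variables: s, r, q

ΠM(1, 5, 7) = (s OR r OR NOT q) AND (NOT s OR r OR NOT q) AND (NOT s OR NOT r OR NOT q)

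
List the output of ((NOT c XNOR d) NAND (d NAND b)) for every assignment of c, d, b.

c | d | b | Output
------------------
0 | 0 | 0 | 1
0 | 0 | 1 | 1
0 | 1 | 0 | 0
0 | 1 | 1 | 1
1 | 0 | 0 | 0
1 | 0 | 1 | 0
1 | 1 | 0 | 1
1 | 1 | 1 | 1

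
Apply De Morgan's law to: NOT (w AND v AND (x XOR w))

NOT w OR NOT v OR NOT (x XOR w)
De Morgan's: NOT(AND of terms) = OR of negations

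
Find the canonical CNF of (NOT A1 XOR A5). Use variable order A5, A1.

(A5 OR NOT A1) AND (NOT A5 OR A1)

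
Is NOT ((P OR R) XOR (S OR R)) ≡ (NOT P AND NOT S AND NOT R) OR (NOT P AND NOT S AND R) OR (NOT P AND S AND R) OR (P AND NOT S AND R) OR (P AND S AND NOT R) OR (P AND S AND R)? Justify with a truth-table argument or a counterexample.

Yes, they are equivalent — the two output columns agree on all 8 assignments:
P | S | R | Expression 1 | Expression 2
---------------------------------------
0 | 0 | 0 | 1 | 1
0 | 0 | 1 | 1 | 1
0 | 1 | 0 | 0 | 0
0 | 1 | 1 | 1 | 1
1 | 0 | 0 | 0 | 0
1 | 0 | 1 | 1 | 1
1 | 1 | 0 | 1 | 1
1 | 1 | 1 | 1 | 1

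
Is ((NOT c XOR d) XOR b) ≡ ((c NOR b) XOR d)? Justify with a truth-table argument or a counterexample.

No. Counterexample: with c=1, d=0, b=1, Expression 1 = 1 but Expression 2 = 0.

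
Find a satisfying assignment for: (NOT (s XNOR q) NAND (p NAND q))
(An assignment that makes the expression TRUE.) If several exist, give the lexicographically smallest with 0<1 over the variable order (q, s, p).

q=0, s=0, p=0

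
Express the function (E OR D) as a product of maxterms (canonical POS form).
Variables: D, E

ΠM(0) = (D OR E)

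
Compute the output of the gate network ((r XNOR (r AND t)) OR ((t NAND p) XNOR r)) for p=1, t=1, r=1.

Substituting: ((1 XNOR (1 AND 1)) OR ((1 NAND 1) XNOR 1))
= 1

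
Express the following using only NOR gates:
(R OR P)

((R NOR P) NOR (R NOR P))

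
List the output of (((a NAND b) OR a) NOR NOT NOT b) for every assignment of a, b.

a | b | Output
--------------
0 | 0 | 0
0 | 1 | 0
1 | 0 | 0
1 | 1 | 0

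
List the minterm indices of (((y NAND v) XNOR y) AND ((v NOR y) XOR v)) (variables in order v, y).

Σm() = FALSE (no minterms)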